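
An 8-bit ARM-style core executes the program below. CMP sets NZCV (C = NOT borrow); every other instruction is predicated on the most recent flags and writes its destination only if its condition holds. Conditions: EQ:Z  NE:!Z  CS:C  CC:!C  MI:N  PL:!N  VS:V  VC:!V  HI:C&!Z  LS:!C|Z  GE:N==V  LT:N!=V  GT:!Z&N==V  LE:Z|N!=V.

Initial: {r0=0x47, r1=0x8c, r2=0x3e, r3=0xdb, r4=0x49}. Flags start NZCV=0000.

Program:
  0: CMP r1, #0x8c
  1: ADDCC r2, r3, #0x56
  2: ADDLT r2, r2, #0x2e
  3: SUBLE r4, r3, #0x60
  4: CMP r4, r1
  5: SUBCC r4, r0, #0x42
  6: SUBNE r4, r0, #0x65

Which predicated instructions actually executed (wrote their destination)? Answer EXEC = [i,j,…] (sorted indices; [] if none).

0: ✓ CMP  NZCV=0110
1: · ADDCC
2: · ADDLT
3: ✓ SUBLE  r4←0x7b
4: ✓ CMP  NZCV=1001
5: ✓ SUBCC  r4←0x05
6: ✓ SUBNE  r4←0xe2

EXEC = [3,5,6]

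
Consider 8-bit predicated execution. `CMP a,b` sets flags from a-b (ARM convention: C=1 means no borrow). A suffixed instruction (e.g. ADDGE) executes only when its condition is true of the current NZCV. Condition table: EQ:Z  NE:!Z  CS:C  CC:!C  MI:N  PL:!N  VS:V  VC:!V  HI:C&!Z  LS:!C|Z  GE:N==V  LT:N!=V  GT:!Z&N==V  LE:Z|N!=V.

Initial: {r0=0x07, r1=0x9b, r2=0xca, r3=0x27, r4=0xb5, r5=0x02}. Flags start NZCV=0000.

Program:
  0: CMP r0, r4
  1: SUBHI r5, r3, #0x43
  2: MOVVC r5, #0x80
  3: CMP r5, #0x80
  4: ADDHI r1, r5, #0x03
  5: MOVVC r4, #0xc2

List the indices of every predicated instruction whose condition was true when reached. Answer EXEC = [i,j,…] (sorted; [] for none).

0: ✓ CMP  NZCV=0000
1: · SUBHI
2: ✓ MOVVC  r5←0x80
3: ✓ CMP  NZCV=0110
4: · ADDHI
5: ✓ MOVVC  r4←0xc2

EXEC = [2,5]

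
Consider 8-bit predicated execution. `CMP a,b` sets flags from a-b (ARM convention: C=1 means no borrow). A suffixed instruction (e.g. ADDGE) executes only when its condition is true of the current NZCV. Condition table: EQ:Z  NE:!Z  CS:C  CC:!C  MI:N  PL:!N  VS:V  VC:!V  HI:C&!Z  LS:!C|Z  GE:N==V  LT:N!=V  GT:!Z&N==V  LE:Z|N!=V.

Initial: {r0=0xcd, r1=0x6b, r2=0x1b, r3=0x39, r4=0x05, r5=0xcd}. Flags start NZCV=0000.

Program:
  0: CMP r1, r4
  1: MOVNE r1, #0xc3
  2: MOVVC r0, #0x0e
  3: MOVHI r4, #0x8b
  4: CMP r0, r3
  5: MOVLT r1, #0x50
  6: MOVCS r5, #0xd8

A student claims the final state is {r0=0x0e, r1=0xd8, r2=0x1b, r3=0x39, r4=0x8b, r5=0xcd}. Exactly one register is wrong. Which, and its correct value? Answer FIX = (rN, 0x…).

FIX = (r1, 0x50)

0: ✓ CMP  NZCV=0010
1: ✓ MOVNE  r1←0xc3
2: ✓ MOVVC  r0←0x0e
3: ✓ MOVHI  r4←0x8b
4: ✓ CMP  NZCV=1000
5: ✓ MOVLT  r1←0x50
6: · MOVCS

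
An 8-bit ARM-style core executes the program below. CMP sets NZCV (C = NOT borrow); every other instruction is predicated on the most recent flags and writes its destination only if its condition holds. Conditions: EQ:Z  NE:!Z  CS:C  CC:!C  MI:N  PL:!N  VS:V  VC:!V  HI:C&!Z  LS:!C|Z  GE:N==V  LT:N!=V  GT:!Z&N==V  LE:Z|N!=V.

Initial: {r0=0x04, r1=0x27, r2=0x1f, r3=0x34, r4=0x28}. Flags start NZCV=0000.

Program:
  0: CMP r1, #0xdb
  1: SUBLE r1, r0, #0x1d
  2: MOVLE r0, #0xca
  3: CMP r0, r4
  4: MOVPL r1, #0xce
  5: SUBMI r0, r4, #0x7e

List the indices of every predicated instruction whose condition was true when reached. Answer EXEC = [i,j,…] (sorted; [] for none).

EXEC = [5]

0: ✓ CMP  NZCV=0000
1: · SUBLE
2: · MOVLE
3: ✓ CMP  NZCV=1000
4: · MOVPL
5: ✓ SUBMI  r0←0xaa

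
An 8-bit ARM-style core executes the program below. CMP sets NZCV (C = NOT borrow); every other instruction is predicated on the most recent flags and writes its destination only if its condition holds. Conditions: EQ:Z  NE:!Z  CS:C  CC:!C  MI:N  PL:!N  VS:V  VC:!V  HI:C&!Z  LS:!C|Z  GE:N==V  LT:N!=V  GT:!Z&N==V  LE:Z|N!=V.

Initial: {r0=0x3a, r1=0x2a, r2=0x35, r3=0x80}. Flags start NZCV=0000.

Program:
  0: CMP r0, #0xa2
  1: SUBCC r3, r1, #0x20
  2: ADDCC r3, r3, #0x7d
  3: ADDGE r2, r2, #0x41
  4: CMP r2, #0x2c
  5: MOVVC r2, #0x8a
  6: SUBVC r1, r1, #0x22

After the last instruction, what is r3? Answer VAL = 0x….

VAL = 0x87

0: ✓ CMP  NZCV=1001
1: ✓ SUBCC  r3←0x0a
2: ✓ ADDCC  r3←0x87
3: ✓ ADDGE  r2←0x76
4: ✓ CMP  NZCV=0010
5: ✓ MOVVC  r2←0x8a
6: ✓ SUBVC  r1←0x08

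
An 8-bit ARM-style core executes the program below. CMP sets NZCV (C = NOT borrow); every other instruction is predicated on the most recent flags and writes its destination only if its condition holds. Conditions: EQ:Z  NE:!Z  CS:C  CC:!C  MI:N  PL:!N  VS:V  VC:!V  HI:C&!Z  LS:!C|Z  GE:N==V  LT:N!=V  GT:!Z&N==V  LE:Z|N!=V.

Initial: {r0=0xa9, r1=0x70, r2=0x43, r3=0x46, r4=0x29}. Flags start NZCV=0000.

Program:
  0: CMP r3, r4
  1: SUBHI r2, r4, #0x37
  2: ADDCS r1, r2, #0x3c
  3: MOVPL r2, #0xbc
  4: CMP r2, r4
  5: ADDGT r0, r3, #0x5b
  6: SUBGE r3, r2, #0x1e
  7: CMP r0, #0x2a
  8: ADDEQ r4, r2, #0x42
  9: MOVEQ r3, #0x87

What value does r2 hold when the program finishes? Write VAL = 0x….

VAL = 0xbc

0: ✓ CMP  NZCV=0010
1: ✓ SUBHI  r2←0xf2
2: ✓ ADDCS  r1←0x2e
3: ✓ MOVPL  r2←0xbc
4: ✓ CMP  NZCV=1010
5: · ADDGT
6: · SUBGE
7: ✓ CMP  NZCV=0011
8: · ADDEQ
9: · MOVEQ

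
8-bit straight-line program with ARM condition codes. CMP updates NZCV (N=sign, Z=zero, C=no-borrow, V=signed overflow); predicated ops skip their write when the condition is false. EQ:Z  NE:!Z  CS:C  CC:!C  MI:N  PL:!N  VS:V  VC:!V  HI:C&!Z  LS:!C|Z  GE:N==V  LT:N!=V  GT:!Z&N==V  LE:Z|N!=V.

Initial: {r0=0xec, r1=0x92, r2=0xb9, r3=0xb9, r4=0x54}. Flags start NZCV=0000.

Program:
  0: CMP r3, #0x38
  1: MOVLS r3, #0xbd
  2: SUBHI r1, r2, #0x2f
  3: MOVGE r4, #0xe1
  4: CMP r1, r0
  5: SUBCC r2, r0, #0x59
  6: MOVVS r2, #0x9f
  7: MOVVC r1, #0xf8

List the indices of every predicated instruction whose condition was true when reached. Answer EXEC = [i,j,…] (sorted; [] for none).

EXEC = [2,5,7]

[0] flags=1010 → (cmp)
[1] flags=1010 LS?F → skip
[2] flags=1010 HI?T → r1=0x8a
[3] flags=1010 GE?F → skip
[4] flags=1000 → (cmp)
[5] flags=1000 CC?T → r2=0x93
[6] flags=1000 VS?F → skip
[7] flags=1000 VC?T → r1=0xf8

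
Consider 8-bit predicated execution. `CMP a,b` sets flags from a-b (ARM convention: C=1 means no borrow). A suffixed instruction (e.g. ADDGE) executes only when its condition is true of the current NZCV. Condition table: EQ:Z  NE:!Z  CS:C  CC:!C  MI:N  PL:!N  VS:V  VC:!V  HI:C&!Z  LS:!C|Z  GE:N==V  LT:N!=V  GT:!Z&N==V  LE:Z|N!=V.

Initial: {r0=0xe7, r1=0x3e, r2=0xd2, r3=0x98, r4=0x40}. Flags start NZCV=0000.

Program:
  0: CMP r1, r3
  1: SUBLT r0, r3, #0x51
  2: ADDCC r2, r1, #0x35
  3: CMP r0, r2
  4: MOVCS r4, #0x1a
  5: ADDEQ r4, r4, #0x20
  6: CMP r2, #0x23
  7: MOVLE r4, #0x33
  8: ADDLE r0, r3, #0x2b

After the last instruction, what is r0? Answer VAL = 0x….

VAL = 0xe7

[0] flags=1001 → (cmp)
[1] flags=1001 LT?F → skip
[2] flags=1001 CC?T → r2=0x73
[3] flags=0011 → (cmp)
[4] flags=0011 CS?T → r4=0x1a
[5] flags=0011 EQ?F → skip
[6] flags=0010 → (cmp)
[7] flags=0010 LE?F → skip
[8] flags=0010 LE?F → skip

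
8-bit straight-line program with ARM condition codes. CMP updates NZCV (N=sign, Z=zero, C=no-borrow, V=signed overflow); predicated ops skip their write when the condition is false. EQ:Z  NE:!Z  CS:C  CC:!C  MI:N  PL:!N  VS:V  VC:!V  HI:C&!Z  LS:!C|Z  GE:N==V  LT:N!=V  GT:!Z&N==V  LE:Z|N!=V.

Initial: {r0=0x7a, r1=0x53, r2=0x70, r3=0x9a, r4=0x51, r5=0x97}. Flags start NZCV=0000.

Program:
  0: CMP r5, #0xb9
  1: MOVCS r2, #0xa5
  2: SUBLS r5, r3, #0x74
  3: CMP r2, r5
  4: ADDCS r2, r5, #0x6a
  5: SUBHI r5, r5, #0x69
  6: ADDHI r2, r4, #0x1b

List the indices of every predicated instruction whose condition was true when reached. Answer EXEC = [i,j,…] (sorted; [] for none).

0: ✓ CMP  NZCV=1000
1: · MOVCS
2: ✓ SUBLS  r5←0x26
3: ✓ CMP  NZCV=0010
4: ✓ ADDCS  r2←0x90
5: ✓ SUBHI  r5←0xbd
6: ✓ ADDHI  r2←0x6c

EXEC = [2,4,5,6]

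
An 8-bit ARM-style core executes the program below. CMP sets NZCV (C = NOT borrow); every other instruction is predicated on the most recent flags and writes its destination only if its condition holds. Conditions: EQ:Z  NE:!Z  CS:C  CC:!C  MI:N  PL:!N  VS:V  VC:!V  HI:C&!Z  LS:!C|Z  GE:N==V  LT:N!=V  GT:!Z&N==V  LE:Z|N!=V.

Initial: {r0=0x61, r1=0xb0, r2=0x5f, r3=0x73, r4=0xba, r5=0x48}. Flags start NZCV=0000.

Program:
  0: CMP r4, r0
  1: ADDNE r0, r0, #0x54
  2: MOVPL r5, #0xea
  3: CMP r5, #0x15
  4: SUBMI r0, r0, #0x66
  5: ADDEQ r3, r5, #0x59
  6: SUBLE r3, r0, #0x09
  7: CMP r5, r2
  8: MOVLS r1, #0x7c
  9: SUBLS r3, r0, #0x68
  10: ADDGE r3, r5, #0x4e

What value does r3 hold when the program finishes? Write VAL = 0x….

0: ✓ CMP  NZCV=0011
1: ✓ ADDNE  r0←0xb5
2: ✓ MOVPL  r5←0xea
3: ✓ CMP  NZCV=1010
4: ✓ SUBMI  r0←0x4f
5: · ADDEQ
6: ✓ SUBLE  r3←0x46
7: ✓ CMP  NZCV=1010
8: · MOVLS
9: · SUBLS
10: · ADDGE

VAL = 0x46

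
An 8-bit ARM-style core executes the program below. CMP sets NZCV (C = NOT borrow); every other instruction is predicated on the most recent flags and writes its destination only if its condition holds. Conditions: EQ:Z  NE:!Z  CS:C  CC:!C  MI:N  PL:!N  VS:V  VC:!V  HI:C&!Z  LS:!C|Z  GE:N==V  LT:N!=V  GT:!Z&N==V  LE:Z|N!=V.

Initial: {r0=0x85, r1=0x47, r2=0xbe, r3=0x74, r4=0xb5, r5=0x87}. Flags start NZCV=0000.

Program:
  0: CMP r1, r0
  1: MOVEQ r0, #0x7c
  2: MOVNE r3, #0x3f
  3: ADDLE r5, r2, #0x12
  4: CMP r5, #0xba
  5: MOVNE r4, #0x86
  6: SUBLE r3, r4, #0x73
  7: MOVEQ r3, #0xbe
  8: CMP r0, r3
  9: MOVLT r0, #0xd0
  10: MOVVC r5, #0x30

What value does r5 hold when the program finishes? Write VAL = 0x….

VAL = 0x87

[0] flags=1001 → (cmp)
[1] flags=1001 EQ?F → skip
[2] flags=1001 NE?T → r3=0x3f
[3] flags=1001 LE?F → skip
[4] flags=1000 → (cmp)
[5] flags=1000 NE?T → r4=0x86
[6] flags=1000 LE?T → r3=0x13
[7] flags=1000 EQ?F → skip
[8] flags=0011 → (cmp)
[9] flags=0011 LT?T → r0=0xd0
[10] flags=0011 VC?F → skip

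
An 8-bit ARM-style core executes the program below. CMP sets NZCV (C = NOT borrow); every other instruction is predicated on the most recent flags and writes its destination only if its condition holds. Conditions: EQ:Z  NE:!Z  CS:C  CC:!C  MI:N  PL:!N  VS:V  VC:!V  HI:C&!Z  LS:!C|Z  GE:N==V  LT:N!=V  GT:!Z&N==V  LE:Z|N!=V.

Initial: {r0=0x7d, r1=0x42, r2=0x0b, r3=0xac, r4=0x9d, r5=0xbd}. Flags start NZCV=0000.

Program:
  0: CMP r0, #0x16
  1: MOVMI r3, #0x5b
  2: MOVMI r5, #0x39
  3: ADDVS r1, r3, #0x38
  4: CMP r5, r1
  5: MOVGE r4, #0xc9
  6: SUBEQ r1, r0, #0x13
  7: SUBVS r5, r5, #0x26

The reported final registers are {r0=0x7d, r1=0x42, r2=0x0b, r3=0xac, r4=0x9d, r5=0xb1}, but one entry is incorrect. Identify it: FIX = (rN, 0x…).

FIX = (r5, 0x97)

0: ✓ CMP  NZCV=0010
1: · MOVMI
2: · MOVMI
3: · ADDVS
4: ✓ CMP  NZCV=0011
5: · MOVGE
6: · SUBEQ
7: ✓ SUBVS  r5←0x97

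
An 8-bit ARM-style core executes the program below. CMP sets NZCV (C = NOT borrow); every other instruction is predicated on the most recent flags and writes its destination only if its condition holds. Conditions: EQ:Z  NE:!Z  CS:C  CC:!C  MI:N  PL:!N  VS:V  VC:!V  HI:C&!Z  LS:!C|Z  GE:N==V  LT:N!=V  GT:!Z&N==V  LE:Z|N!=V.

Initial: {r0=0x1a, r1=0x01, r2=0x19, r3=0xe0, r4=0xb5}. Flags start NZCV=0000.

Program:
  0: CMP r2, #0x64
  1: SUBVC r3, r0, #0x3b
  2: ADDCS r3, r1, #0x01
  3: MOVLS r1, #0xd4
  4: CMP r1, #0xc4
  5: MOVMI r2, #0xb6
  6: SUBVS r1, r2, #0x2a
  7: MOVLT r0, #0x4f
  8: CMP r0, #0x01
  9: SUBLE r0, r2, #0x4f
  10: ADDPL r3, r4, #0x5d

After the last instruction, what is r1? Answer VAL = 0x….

0: ✓ CMP  NZCV=1000
1: ✓ SUBVC  r3←0xdf
2: · ADDCS
3: ✓ MOVLS  r1←0xd4
4: ✓ CMP  NZCV=0010
5: · MOVMI
6: · SUBVS
7: · MOVLT
8: ✓ CMP  NZCV=0010
9: · SUBLE
10: ✓ ADDPL  r3←0x12

VAL = 0xd4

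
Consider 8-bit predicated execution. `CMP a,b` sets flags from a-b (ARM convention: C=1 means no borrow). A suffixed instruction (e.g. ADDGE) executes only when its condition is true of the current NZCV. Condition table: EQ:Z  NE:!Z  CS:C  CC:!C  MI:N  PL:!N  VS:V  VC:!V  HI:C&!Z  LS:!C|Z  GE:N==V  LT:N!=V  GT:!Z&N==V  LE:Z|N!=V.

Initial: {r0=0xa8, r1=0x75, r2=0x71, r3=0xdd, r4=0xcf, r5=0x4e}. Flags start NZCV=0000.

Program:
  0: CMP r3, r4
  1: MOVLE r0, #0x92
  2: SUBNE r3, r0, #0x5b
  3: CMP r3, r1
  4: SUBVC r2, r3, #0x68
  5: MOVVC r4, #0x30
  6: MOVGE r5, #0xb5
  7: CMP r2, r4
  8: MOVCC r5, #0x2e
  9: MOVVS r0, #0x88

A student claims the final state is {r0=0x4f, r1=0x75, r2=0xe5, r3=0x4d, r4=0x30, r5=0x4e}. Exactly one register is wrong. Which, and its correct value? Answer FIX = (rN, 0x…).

FIX = (r0, 0xa8)

[0] flags=0010 → (cmp)
[1] flags=0010 LE?F → skip
[2] flags=0010 NE?T → r3=0x4d
[3] flags=1000 → (cmp)
[4] flags=1000 VC?T → r2=0xe5
[5] flags=1000 VC?T → r4=0x30
[6] flags=1000 GE?F → skip
[7] flags=1010 → (cmp)
[8] flags=1010 CC?F → skip
[9] flags=1010 VS?F → skip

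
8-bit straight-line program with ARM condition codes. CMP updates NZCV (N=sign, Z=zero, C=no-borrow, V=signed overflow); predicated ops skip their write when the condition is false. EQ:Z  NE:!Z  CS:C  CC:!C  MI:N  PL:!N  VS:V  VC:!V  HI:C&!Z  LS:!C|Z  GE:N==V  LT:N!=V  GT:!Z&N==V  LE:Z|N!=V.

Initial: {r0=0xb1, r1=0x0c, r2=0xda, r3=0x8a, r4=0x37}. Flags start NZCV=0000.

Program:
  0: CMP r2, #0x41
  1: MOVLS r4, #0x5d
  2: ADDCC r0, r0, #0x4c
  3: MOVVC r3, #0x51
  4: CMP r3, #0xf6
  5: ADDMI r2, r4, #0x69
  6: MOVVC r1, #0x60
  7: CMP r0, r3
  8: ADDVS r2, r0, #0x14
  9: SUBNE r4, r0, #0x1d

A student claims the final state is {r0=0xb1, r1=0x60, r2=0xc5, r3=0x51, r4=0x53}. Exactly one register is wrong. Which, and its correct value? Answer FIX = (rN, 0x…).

0: ✓ CMP  NZCV=1010
1: · MOVLS
2: · ADDCC
3: ✓ MOVVC  r3←0x51
4: ✓ CMP  NZCV=0000
5: · ADDMI
6: ✓ MOVVC  r1←0x60
7: ✓ CMP  NZCV=0011
8: ✓ ADDVS  r2←0xc5
9: ✓ SUBNE  r4←0x94

FIX = (r4, 0x94)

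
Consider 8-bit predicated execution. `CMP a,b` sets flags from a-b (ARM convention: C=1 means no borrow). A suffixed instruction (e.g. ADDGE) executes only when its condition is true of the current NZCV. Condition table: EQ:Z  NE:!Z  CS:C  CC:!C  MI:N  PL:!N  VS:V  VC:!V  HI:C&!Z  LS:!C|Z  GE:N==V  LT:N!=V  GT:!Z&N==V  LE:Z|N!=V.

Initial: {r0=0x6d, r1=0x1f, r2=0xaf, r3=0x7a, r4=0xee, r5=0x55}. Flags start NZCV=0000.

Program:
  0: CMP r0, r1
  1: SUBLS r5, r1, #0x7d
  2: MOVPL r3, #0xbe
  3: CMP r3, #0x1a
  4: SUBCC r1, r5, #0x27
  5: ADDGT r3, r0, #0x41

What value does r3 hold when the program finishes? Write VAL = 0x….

[0] flags=0010 → (cmp)
[1] flags=0010 LS?F → skip
[2] flags=0010 PL?T → r3=0xbe
[3] flags=1010 → (cmp)
[4] flags=1010 CC?F → skip
[5] flags=1010 GT?F → skip

VAL = 0xbe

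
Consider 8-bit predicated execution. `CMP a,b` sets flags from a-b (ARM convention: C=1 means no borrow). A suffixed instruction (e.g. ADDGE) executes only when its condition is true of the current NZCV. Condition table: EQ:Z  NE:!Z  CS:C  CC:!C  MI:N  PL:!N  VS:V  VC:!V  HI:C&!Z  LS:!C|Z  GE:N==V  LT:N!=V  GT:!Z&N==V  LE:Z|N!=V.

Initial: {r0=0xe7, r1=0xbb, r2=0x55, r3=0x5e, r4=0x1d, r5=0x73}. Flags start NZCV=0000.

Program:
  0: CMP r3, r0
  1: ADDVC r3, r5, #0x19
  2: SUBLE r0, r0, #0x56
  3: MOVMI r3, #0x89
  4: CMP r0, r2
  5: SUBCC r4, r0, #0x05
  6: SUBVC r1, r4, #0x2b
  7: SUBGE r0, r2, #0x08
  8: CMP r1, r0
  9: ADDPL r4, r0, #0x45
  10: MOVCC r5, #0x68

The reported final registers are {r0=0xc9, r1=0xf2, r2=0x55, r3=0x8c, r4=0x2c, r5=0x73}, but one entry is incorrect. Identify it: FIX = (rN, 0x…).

FIX = (r0, 0xe7)

[0] flags=0000 → (cmp)
[1] flags=0000 VC?T → r3=0x8c
[2] flags=0000 LE?F → skip
[3] flags=0000 MI?F → skip
[4] flags=1010 → (cmp)
[5] flags=1010 CC?F → skip
[6] flags=1010 VC?T → r1=0xf2
[7] flags=1010 GE?F → skip
[8] flags=0010 → (cmp)
[9] flags=0010 PL?T → r4=0x2c
[10] flags=0010 CC?F → skip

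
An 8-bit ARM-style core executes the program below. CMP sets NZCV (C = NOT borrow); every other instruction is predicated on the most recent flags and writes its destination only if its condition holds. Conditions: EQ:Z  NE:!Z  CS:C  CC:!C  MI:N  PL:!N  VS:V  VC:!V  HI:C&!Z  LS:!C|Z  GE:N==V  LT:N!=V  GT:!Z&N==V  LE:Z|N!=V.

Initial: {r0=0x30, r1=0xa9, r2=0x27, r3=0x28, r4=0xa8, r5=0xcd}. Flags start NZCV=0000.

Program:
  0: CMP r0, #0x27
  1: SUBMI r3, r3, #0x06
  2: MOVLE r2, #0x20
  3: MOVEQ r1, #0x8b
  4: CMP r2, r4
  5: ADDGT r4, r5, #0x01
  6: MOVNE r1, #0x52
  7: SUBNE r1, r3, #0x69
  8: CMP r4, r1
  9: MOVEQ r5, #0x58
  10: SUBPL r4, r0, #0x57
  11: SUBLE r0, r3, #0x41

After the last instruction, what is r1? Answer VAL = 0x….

VAL = 0xbf

0: ✓ CMP  NZCV=0010
1: · SUBMI
2: · MOVLE
3: · MOVEQ
4: ✓ CMP  NZCV=0000
5: ✓ ADDGT  r4←0xce
6: ✓ MOVNE  r1←0x52
7: ✓ SUBNE  r1←0xbf
8: ✓ CMP  NZCV=0010
9: · MOVEQ
10: ✓ SUBPL  r4←0xd9
11: · SUBLE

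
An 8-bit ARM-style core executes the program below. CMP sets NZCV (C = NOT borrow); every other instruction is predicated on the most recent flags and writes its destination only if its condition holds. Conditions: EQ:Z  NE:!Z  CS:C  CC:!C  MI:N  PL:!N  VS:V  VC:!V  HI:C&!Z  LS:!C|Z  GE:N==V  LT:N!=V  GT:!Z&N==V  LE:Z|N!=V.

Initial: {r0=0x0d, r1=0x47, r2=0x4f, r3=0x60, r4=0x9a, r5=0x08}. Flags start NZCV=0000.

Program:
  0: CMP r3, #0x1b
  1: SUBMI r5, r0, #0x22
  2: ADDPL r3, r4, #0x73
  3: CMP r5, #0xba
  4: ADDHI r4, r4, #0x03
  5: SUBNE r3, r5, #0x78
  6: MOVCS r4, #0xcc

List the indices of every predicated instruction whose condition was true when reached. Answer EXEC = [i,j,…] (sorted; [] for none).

[0] flags=0010 → (cmp)
[1] flags=0010 MI?F → skip
[2] flags=0010 PL?T → r3=0x0d
[3] flags=0000 → (cmp)
[4] flags=0000 HI?F → skip
[5] flags=0000 NE?T → r3=0x90
[6] flags=0000 CS?F → skip

EXEC = [2,5]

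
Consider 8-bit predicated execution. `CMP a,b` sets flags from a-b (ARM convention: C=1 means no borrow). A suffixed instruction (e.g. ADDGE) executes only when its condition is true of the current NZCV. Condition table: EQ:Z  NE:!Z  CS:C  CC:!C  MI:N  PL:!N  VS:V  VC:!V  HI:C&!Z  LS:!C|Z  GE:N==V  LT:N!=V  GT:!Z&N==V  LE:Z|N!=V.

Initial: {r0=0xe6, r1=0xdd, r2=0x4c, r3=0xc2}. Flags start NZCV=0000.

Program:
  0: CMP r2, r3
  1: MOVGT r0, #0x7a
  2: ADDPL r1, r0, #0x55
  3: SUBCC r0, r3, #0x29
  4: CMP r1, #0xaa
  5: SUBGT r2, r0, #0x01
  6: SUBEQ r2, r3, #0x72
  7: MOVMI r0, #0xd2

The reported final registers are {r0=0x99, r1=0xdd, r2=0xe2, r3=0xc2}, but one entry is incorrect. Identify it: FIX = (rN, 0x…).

[0] flags=1001 → (cmp)
[1] flags=1001 GT?T → r0=0x7a
[2] flags=1001 PL?F → skip
[3] flags=1001 CC?T → r0=0x99
[4] flags=0010 → (cmp)
[5] flags=0010 GT?T → r2=0x98
[6] flags=0010 EQ?F → skip
[7] flags=0010 MI?F → skip

FIX = (r2, 0x98)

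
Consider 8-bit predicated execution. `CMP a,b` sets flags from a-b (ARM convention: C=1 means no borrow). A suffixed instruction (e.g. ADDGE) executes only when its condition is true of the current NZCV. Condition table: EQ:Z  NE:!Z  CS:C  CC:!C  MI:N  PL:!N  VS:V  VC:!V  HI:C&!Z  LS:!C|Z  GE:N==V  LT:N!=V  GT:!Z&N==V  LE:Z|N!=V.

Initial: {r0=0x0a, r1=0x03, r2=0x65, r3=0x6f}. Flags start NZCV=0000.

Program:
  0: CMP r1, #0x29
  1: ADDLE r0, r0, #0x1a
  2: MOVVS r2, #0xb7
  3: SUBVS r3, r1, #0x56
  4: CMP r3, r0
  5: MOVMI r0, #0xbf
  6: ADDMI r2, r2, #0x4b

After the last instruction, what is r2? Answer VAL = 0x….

VAL = 0x65

[0] flags=1000 → (cmp)
[1] flags=1000 LE?T → r0=0x24
[2] flags=1000 VS?F → skip
[3] flags=1000 VS?F → skip
[4] flags=0010 → (cmp)
[5] flags=0010 MI?F → skip
[6] flags=0010 MI?F → skip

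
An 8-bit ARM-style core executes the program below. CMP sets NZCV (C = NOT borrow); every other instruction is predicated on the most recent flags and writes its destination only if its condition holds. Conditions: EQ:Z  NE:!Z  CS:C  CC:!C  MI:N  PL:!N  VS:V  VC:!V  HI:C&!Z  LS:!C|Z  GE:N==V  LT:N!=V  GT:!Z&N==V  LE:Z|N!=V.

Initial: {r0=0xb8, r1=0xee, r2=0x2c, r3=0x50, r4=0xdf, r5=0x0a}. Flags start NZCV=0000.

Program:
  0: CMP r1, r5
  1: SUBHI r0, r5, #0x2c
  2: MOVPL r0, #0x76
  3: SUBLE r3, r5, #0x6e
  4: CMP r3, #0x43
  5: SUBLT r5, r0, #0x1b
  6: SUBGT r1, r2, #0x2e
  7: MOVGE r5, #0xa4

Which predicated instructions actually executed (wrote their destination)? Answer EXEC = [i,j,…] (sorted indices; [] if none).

[0] flags=1010 → (cmp)
[1] flags=1010 HI?T → r0=0xde
[2] flags=1010 PL?F → skip
[3] flags=1010 LE?T → r3=0x9c
[4] flags=0011 → (cmp)
[5] flags=0011 LT?T → r5=0xc3
[6] flags=0011 GT?F → skip
[7] flags=0011 GE?F → skip

EXEC = [1,3,5]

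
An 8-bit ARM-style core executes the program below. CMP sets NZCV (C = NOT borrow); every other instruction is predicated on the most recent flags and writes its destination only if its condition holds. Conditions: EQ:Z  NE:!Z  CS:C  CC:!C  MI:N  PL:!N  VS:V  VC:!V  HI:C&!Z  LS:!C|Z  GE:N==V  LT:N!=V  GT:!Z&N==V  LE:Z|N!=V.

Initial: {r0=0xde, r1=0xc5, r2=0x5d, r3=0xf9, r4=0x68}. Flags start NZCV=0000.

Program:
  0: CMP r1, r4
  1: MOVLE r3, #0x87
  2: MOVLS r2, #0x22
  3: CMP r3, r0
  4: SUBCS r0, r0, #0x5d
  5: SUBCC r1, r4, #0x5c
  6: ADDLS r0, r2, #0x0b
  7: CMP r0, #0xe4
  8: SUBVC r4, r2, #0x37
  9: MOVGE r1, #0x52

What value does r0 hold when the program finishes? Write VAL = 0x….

VAL = 0x68

[0] flags=0011 → (cmp)
[1] flags=0011 LE?T → r3=0x87
[2] flags=0011 LS?F → skip
[3] flags=1000 → (cmp)
[4] flags=1000 CS?F → skip
[5] flags=1000 CC?T → r1=0x0c
[6] flags=1000 LS?T → r0=0x68
[7] flags=1001 → (cmp)
[8] flags=1001 VC?F → skip
[9] flags=1001 GE?T → r1=0x52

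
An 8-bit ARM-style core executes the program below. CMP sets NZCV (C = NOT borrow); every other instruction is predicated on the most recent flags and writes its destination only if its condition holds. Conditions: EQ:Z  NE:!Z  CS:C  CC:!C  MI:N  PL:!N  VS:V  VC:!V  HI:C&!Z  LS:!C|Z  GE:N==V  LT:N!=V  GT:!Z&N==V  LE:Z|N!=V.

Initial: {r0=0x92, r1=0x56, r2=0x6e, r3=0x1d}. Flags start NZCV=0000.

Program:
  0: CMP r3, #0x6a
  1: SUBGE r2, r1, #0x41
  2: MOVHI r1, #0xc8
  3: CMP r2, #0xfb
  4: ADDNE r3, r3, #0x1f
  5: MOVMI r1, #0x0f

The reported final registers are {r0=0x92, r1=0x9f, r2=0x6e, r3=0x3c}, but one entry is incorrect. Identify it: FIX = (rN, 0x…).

FIX = (r1, 0x56)

0: ✓ CMP  NZCV=1000
1: · SUBGE
2: · MOVHI
3: ✓ CMP  NZCV=0000
4: ✓ ADDNE  r3←0x3c
5: · MOVMI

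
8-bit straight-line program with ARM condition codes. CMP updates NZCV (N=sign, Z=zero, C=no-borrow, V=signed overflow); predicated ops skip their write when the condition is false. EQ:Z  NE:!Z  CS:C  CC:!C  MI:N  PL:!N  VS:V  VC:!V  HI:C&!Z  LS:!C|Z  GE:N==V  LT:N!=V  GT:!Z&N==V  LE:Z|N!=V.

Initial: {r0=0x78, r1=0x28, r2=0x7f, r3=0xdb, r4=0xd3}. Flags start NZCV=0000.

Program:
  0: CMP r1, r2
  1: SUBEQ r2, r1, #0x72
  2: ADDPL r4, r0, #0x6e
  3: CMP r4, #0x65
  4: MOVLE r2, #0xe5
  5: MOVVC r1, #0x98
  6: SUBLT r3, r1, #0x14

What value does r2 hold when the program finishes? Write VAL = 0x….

0: ✓ CMP  NZCV=1000
1: · SUBEQ
2: · ADDPL
3: ✓ CMP  NZCV=0011
4: ✓ MOVLE  r2←0xe5
5: · MOVVC
6: ✓ SUBLT  r3←0x14

VAL = 0xe5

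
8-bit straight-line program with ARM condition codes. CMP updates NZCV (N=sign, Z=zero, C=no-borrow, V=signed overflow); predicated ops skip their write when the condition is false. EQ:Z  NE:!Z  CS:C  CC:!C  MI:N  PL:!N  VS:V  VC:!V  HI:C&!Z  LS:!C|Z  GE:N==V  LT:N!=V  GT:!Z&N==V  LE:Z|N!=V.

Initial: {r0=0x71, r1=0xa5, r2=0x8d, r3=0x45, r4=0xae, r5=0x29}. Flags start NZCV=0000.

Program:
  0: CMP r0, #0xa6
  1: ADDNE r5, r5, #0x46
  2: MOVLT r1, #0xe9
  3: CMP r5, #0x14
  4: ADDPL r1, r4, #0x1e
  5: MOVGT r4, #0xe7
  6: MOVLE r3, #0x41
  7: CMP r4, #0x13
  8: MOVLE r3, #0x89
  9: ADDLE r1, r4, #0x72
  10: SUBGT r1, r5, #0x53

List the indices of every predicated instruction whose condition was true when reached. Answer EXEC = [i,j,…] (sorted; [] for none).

0: ✓ CMP  NZCV=1001
1: ✓ ADDNE  r5←0x6f
2: · MOVLT
3: ✓ CMP  NZCV=0010
4: ✓ ADDPL  r1←0xcc
5: ✓ MOVGT  r4←0xe7
6: · MOVLE
7: ✓ CMP  NZCV=1010
8: ✓ MOVLE  r3←0x89
9: ✓ ADDLE  r1←0x59
10: · SUBGT

EXEC = [1,4,5,8,9]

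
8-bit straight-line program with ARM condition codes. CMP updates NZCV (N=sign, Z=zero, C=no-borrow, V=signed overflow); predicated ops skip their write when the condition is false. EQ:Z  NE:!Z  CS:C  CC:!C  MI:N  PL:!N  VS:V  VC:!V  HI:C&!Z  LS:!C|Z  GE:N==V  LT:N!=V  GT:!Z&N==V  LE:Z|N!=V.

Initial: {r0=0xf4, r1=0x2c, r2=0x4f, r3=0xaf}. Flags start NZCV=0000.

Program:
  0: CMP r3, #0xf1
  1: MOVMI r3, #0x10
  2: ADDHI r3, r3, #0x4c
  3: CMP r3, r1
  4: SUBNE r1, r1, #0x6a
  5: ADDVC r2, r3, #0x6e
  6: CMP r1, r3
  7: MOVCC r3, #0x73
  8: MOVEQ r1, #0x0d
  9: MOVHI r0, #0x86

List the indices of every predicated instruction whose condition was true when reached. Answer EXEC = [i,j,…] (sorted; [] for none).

0: ✓ CMP  NZCV=1000
1: ✓ MOVMI  r3←0x10
2: · ADDHI
3: ✓ CMP  NZCV=1000
4: ✓ SUBNE  r1←0xc2
5: ✓ ADDVC  r2←0x7e
6: ✓ CMP  NZCV=1010
7: · MOVCC
8: · MOVEQ
9: ✓ MOVHI  r0←0x86

EXEC = [1,4,5,9]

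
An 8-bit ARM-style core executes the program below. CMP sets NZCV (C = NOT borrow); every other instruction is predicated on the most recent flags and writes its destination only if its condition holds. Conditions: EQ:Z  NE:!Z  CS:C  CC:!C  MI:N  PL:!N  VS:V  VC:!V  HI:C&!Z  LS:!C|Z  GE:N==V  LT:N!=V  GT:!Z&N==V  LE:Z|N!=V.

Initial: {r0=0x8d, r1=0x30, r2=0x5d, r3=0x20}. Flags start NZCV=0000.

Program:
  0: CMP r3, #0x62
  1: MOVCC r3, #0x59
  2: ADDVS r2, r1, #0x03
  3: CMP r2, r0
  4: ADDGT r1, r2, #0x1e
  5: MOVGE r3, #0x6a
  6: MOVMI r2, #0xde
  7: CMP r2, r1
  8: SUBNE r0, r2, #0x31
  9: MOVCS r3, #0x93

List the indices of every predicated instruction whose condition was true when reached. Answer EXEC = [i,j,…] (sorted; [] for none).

EXEC = [1,4,5,6,8,9]

0: ✓ CMP  NZCV=1000
1: ✓ MOVCC  r3←0x59
2: · ADDVS
3: ✓ CMP  NZCV=1001
4: ✓ ADDGT  r1←0x7b
5: ✓ MOVGE  r3←0x6a
6: ✓ MOVMI  r2←0xde
7: ✓ CMP  NZCV=0011
8: ✓ SUBNE  r0←0xad
9: ✓ MOVCS  r3←0x93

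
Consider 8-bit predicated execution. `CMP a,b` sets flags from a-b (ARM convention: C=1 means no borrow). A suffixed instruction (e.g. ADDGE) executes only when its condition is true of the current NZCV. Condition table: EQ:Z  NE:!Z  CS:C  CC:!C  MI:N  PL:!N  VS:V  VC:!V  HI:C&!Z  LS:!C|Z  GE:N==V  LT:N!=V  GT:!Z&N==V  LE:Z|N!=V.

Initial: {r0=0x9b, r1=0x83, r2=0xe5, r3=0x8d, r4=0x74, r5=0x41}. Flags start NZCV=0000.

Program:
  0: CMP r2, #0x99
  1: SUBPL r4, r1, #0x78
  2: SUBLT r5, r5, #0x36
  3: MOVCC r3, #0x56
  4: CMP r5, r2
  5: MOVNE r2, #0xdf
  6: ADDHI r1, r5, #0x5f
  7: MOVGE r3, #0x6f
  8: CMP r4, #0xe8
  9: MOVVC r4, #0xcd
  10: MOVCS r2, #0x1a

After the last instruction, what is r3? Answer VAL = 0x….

VAL = 0x6f

0: ✓ CMP  NZCV=0010
1: ✓ SUBPL  r4←0x0b
2: · SUBLT
3: · MOVCC
4: ✓ CMP  NZCV=0000
5: ✓ MOVNE  r2←0xdf
6: · ADDHI
7: ✓ MOVGE  r3←0x6f
8: ✓ CMP  NZCV=0000
9: ✓ MOVVC  r4←0xcd
10: · MOVCS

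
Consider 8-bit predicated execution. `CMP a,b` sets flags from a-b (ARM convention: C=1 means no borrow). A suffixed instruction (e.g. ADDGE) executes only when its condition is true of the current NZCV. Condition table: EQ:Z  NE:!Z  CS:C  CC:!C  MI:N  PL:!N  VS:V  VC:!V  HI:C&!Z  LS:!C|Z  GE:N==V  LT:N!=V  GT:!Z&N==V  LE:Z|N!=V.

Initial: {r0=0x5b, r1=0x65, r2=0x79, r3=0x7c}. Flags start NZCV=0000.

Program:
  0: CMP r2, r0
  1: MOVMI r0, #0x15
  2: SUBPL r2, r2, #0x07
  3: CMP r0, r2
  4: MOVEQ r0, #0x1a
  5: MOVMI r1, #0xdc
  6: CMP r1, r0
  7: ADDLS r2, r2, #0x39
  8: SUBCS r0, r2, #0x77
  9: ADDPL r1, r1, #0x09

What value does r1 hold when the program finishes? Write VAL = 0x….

0: ✓ CMP  NZCV=0010
1: · MOVMI
2: ✓ SUBPL  r2←0x72
3: ✓ CMP  NZCV=1000
4: · MOVEQ
5: ✓ MOVMI  r1←0xdc
6: ✓ CMP  NZCV=1010
7: · ADDLS
8: ✓ SUBCS  r0←0xfb
9: · ADDPL

VAL = 0xdc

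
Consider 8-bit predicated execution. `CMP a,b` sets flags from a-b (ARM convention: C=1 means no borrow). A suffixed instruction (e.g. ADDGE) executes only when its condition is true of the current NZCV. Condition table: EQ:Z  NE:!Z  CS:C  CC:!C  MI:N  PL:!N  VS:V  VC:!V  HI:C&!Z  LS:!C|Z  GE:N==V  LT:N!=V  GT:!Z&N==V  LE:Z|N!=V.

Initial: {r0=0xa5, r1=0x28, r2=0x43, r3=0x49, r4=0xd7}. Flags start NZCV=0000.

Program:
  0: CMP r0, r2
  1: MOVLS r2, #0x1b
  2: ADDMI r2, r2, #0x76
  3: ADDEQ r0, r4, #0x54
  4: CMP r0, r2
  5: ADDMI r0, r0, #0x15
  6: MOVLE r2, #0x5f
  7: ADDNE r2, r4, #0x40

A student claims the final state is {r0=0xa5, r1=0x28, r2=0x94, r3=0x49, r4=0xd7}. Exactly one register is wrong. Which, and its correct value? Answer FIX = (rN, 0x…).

[0] flags=0011 → (cmp)
[1] flags=0011 LS?F → skip
[2] flags=0011 MI?F → skip
[3] flags=0011 EQ?F → skip
[4] flags=0011 → (cmp)
[5] flags=0011 MI?F → skip
[6] flags=0011 LE?T → r2=0x5f
[7] flags=0011 NE?T → r2=0x17

FIX = (r2, 0x17)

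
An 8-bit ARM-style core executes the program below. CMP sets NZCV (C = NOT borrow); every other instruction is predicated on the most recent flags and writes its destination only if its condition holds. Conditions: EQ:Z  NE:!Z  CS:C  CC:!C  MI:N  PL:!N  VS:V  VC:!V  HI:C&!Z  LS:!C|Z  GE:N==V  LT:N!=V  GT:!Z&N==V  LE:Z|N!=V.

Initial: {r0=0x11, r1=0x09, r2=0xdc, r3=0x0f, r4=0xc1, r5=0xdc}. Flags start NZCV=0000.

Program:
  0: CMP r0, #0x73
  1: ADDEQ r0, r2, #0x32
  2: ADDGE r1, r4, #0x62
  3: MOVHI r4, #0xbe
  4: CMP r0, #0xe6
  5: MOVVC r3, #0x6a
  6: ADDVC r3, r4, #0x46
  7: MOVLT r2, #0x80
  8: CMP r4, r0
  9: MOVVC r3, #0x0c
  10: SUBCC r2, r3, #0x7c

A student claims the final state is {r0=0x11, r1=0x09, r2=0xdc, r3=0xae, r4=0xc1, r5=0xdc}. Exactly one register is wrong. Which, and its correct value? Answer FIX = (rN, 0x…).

FIX = (r3, 0x0c)

0: ✓ CMP  NZCV=1000
1: · ADDEQ
2: · ADDGE
3: · MOVHI
4: ✓ CMP  NZCV=0000
5: ✓ MOVVC  r3←0x6a
6: ✓ ADDVC  r3←0x07
7: · MOVLT
8: ✓ CMP  NZCV=1010
9: ✓ MOVVC  r3←0x0c
10: · SUBCC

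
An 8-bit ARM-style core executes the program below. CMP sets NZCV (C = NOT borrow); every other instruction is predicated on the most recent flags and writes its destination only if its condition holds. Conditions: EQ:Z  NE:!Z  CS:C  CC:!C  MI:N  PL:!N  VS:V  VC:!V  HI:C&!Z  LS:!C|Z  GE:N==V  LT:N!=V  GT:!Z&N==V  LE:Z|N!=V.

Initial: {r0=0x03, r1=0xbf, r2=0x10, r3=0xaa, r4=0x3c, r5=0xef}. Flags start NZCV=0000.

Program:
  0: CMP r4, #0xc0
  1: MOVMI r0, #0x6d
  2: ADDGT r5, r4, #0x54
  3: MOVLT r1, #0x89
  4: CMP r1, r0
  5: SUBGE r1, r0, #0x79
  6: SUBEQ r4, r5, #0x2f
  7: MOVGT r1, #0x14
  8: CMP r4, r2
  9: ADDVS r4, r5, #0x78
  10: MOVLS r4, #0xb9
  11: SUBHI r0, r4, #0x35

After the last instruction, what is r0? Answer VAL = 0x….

VAL = 0x07

[0] flags=0000 → (cmp)
[1] flags=0000 MI?F → skip
[2] flags=0000 GT?T → r5=0x90
[3] flags=0000 LT?F → skip
[4] flags=1010 → (cmp)
[5] flags=1010 GE?F → skip
[6] flags=1010 EQ?F → skip
[7] flags=1010 GT?F → skip
[8] flags=0010 → (cmp)
[9] flags=0010 VS?F → skip
[10] flags=0010 LS?F → skip
[11] flags=0010 HI?T → r0=0x07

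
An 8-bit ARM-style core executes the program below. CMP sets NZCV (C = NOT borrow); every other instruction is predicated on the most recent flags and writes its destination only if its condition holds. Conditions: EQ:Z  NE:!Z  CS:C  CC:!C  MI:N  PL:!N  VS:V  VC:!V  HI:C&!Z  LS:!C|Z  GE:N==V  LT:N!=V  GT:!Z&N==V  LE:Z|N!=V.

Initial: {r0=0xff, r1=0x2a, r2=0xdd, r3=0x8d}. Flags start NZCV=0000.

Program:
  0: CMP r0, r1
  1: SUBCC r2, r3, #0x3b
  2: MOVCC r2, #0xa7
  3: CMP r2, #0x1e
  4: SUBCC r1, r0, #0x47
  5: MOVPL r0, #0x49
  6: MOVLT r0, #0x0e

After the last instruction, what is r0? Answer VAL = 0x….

0: ✓ CMP  NZCV=1010
1: · SUBCC
2: · MOVCC
3: ✓ CMP  NZCV=1010
4: · SUBCC
5: · MOVPL
6: ✓ MOVLT  r0←0x0e

VAL = 0x0e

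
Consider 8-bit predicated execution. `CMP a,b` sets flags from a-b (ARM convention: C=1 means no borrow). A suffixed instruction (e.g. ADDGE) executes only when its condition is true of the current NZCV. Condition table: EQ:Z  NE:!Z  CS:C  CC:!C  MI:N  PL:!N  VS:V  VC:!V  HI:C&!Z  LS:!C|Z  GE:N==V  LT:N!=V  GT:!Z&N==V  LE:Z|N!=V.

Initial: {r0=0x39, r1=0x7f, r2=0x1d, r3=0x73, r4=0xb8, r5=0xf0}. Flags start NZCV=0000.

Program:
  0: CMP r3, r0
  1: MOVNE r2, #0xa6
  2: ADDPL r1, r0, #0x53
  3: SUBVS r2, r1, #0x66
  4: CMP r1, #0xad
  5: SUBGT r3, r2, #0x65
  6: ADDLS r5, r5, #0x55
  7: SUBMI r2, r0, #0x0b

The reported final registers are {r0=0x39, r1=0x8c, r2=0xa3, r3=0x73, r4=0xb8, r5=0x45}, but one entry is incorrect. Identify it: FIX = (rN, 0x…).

FIX = (r2, 0x2e)

[0] flags=0010 → (cmp)
[1] flags=0010 NE?T → r2=0xa6
[2] flags=0010 PL?T → r1=0x8c
[3] flags=0010 VS?F → skip
[4] flags=1000 → (cmp)
[5] flags=1000 GT?F → skip
[6] flags=1000 LS?T → r5=0x45
[7] flags=1000 MI?T → r2=0x2e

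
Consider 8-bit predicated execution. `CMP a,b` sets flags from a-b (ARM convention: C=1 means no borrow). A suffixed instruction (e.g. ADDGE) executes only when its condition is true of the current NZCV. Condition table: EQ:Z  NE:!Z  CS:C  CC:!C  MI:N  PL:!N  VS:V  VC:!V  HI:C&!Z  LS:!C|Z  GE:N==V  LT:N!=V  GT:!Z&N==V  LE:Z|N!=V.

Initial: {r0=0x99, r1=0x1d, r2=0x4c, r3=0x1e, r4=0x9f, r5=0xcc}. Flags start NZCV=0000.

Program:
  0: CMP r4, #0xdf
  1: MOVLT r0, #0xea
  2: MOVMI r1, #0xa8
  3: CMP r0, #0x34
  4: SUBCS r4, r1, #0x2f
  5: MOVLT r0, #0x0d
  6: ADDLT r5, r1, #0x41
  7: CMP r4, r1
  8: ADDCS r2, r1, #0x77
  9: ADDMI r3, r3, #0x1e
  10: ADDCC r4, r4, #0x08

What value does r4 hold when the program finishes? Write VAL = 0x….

VAL = 0x81

0: ✓ CMP  NZCV=1000
1: ✓ MOVLT  r0←0xea
2: ✓ MOVMI  r1←0xa8
3: ✓ CMP  NZCV=1010
4: ✓ SUBCS  r4←0x79
5: ✓ MOVLT  r0←0x0d
6: ✓ ADDLT  r5←0xe9
7: ✓ CMP  NZCV=1001
8: · ADDCS
9: ✓ ADDMI  r3←0x3c
10: ✓ ADDCC  r4←0x81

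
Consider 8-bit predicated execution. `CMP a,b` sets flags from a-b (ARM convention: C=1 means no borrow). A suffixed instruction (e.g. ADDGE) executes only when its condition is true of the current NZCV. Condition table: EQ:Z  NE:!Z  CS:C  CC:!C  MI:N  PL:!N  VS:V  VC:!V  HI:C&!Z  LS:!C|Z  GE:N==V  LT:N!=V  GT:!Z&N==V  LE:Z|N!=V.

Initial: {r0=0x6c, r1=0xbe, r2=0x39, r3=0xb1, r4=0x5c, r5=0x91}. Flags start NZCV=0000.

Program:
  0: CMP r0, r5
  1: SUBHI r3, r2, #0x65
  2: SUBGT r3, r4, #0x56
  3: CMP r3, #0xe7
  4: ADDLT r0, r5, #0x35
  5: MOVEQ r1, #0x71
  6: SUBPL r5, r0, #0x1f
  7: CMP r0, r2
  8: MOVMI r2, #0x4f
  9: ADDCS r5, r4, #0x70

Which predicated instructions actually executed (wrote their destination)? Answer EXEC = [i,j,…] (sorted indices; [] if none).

0: ✓ CMP  NZCV=1001
1: · SUBHI
2: ✓ SUBGT  r3←0x06
3: ✓ CMP  NZCV=0000
4: · ADDLT
5: · MOVEQ
6: ✓ SUBPL  r5←0x4d
7: ✓ CMP  NZCV=0010
8: · MOVMI
9: ✓ ADDCS  r5←0xcc

EXEC = [2,6,9]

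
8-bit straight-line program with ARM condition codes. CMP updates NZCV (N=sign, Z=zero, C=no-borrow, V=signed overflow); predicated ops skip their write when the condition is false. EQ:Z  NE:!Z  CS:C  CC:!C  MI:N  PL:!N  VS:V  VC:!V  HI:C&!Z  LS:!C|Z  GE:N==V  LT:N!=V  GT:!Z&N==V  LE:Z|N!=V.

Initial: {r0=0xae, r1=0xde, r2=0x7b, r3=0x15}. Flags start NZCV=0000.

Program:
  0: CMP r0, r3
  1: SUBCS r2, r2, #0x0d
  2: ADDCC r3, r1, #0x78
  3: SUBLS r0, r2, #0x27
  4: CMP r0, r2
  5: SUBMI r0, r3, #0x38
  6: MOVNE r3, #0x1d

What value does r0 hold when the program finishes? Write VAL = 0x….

VAL = 0xae

[0] flags=1010 → (cmp)
[1] flags=1010 CS?T → r2=0x6e
[2] flags=1010 CC?F → skip
[3] flags=1010 LS?F → skip
[4] flags=0011 → (cmp)
[5] flags=0011 MI?F → skip
[6] flags=0011 NE?T → r3=0x1d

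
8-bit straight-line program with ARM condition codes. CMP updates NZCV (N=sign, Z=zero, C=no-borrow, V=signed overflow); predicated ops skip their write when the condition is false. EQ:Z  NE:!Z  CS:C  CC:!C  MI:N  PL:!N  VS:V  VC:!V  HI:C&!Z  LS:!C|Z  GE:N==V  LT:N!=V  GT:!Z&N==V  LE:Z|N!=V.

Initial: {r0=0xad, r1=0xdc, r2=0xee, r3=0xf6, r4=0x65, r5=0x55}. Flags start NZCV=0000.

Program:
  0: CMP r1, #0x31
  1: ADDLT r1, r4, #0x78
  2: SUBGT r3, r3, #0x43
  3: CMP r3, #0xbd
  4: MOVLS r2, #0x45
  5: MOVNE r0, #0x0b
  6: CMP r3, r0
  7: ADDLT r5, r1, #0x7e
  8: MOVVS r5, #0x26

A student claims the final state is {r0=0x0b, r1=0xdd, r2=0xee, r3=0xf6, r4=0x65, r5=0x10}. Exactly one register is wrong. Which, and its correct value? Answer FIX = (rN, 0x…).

FIX = (r5, 0x5b)

0: ✓ CMP  NZCV=1010
1: ✓ ADDLT  r1←0xdd
2: · SUBGT
3: ✓ CMP  NZCV=0010
4: · MOVLS
5: ✓ MOVNE  r0←0x0b
6: ✓ CMP  NZCV=1010
7: ✓ ADDLT  r5←0x5b
8: · MOVVS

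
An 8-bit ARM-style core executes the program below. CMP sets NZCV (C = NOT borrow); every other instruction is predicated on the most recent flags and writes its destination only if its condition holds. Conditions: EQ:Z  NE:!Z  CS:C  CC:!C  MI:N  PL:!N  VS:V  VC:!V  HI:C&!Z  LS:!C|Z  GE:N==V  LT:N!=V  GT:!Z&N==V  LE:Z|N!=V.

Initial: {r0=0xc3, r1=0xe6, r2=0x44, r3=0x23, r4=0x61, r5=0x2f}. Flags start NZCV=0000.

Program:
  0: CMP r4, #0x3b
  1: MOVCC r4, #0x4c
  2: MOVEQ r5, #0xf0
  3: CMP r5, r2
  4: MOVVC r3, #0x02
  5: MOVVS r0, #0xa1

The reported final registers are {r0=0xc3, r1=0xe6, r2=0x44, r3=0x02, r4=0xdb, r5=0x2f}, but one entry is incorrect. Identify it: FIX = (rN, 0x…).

[0] flags=0010 → (cmp)
[1] flags=0010 CC?F → skip
[2] flags=0010 EQ?F → skip
[3] flags=1000 → (cmp)
[4] flags=1000 VC?T → r3=0x02
[5] flags=1000 VS?F → skip

FIX = (r4, 0x61)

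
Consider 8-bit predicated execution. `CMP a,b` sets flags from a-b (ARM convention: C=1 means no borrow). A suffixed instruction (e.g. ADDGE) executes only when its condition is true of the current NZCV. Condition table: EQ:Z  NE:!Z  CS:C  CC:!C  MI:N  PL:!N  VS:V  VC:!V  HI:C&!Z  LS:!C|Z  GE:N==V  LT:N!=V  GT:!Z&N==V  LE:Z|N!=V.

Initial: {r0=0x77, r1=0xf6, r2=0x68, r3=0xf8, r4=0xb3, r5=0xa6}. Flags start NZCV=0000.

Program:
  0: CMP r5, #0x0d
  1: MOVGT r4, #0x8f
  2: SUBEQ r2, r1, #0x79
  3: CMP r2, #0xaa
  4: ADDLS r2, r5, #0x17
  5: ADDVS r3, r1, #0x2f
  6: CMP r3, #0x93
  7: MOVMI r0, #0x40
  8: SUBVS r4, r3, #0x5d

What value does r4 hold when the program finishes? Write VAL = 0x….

VAL = 0xc8

0: ✓ CMP  NZCV=1010
1: · MOVGT
2: · SUBEQ
3: ✓ CMP  NZCV=1001
4: ✓ ADDLS  r2←0xbd
5: ✓ ADDVS  r3←0x25
6: ✓ CMP  NZCV=1001
7: ✓ MOVMI  r0←0x40
8: ✓ SUBVS  r4←0xc8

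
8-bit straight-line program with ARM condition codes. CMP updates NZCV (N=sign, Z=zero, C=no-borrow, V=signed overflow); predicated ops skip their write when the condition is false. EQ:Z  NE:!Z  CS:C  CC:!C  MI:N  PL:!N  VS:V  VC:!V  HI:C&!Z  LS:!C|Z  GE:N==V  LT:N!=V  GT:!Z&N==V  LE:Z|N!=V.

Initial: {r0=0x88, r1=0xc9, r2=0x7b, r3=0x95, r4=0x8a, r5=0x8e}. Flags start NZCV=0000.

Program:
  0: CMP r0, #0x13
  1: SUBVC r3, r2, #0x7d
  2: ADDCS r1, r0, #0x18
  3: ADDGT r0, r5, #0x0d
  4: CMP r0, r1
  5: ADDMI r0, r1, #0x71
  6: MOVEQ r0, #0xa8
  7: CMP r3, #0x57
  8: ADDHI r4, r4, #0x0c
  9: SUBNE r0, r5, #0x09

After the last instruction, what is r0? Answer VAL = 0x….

0: ✓ CMP  NZCV=0011
1: · SUBVC
2: ✓ ADDCS  r1←0xa0
3: · ADDGT
4: ✓ CMP  NZCV=1000
5: ✓ ADDMI  r0←0x11
6: · MOVEQ
7: ✓ CMP  NZCV=0011
8: ✓ ADDHI  r4←0x96
9: ✓ SUBNE  r0←0x85

VAL = 0x85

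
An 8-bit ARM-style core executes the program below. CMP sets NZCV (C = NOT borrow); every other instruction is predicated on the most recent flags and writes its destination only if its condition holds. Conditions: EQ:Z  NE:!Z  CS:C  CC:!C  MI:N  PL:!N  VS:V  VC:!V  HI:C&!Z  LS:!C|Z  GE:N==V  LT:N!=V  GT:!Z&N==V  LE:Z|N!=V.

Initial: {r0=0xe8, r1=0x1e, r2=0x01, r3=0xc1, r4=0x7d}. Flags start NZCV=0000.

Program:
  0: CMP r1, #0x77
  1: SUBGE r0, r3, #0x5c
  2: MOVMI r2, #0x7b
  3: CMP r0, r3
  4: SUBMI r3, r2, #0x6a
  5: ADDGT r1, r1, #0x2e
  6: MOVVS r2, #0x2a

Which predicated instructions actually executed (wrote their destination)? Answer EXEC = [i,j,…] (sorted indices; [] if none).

0: ✓ CMP  NZCV=1000
1: · SUBGE
2: ✓ MOVMI  r2←0x7b
3: ✓ CMP  NZCV=0010
4: · SUBMI
5: ✓ ADDGT  r1←0x4c
6: · MOVVS

EXEC = [2,5]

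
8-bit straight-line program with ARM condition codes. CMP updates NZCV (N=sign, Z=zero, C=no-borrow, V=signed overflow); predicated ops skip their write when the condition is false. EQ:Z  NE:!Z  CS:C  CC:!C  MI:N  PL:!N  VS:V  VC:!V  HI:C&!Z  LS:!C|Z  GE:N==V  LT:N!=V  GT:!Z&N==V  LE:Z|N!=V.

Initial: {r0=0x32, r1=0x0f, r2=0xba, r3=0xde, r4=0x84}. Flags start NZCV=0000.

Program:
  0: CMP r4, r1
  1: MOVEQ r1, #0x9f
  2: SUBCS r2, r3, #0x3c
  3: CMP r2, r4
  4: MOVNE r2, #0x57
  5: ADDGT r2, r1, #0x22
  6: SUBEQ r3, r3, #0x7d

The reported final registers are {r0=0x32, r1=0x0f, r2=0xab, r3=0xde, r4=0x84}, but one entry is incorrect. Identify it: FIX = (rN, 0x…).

0: ✓ CMP  NZCV=0011
1: · MOVEQ
2: ✓ SUBCS  r2←0xa2
3: ✓ CMP  NZCV=0010
4: ✓ MOVNE  r2←0x57
5: ✓ ADDGT  r2←0x31
6: · SUBEQ

FIX = (r2, 0x31)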